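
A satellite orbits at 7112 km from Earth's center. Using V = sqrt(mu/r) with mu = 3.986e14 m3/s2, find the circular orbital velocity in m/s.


V = sqrt(3.986e14 / 7112000) = 7486 m/s

7486 m/s


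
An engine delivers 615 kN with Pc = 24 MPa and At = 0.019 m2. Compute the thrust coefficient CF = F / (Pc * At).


CF = 615000 / (24e6 * 0.019) = 1.35

1.35


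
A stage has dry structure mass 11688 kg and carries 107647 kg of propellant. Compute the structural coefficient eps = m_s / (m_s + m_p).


eps = 11688 / (11688 + 107647) = 0.0979

0.0979


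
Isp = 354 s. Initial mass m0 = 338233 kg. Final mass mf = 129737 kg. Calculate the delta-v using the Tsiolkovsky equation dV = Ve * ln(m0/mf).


Ve = 354 * 9.81 = 3472.74 m/s
dV = 3472.74 * ln(338233/129737) = 3328 m/s

3328 m/s


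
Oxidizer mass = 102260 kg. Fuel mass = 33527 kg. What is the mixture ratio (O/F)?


MR = 102260 / 33527 = 3.05

3.05


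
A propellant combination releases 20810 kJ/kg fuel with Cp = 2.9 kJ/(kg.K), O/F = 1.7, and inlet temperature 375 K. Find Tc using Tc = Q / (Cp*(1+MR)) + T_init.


Tc = 20810 / (2.9 * (1 + 1.7)) + 375 = 3033 K

3033 K


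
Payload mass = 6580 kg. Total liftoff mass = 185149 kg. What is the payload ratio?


PR = 6580 / 185149 = 0.0355

0.0355


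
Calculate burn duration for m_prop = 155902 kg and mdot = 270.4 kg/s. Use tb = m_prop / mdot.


tb = 155902 / 270.4 = 576.6 s

576.6 s


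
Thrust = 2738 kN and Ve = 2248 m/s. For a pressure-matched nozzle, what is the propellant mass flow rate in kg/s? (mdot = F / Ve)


mdot = F / Ve = 2738000 / 2248 = 1218.0 kg/s

1218.0 kg/s


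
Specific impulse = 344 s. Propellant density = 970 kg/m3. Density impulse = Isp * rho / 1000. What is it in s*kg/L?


rho*Isp = 344 * 970 / 1000 = 334 s*kg/L

334 s*kg/L


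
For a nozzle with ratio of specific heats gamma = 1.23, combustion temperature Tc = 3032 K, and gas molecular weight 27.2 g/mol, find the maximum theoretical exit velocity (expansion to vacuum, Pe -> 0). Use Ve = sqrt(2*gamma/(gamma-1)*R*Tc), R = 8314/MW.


R = 8314 / 27.2 = 305.66 J/(kg.K)
Ve = sqrt(2 * 1.23 / (1.23 - 1) * 305.66 * 3032) = 3148 m/s

3148 m/s


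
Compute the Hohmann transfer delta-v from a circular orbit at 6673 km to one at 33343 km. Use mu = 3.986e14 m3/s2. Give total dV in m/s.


V1 = sqrt(mu/r1) = 7728.73 m/s
dV1 = V1*(sqrt(2*r2/(r1+r2)) - 1) = 2248.47 m/s
V2 = sqrt(mu/r2) = 3457.53 m/s
dV2 = V2*(1 - sqrt(2*r1/(r1+r2))) = 1460.78 m/s
Total dV = 3709 m/s

3709 m/s


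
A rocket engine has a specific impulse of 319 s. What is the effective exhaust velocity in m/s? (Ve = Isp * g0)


Ve = Isp * g0 = 319 * 9.81 = 3129.4 m/s

3129.4 m/s


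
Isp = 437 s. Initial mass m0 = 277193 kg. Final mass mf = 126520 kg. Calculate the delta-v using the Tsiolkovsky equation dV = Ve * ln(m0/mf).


Ve = 437 * 9.81 = 4286.97 m/s
dV = 4286.97 * ln(277193/126520) = 3362 m/s

3362 m/s


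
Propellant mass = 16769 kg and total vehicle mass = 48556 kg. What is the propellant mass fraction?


PMF = 16769 / 48556 = 0.345

0.345


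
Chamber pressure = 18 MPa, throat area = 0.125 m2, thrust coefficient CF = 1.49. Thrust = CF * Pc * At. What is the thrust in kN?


F = 1.49 * 18e6 * 0.125 = 3.3525e+06 N = 3352.5 kN

3352.5 kN


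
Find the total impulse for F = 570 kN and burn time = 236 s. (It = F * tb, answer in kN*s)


It = 570 * 236 = 134520 kN*s

134520 kN*s


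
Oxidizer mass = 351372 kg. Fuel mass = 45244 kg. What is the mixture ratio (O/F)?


MR = 351372 / 45244 = 7.77

7.77


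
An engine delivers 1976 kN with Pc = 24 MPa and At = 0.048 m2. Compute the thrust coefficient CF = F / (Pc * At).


CF = 1976000 / (24e6 * 0.048) = 1.72

1.72


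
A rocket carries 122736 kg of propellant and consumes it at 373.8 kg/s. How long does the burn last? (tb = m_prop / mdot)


tb = 122736 / 373.8 = 328.3 s

328.3 s


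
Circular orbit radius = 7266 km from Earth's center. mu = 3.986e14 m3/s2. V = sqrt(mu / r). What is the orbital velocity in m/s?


V = sqrt(3.986e14 / 7266000) = 7407 m/s

7407 m/s


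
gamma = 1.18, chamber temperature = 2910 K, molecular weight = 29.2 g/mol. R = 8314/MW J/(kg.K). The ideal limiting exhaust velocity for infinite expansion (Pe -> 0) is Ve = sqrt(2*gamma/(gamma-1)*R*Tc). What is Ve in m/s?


R = 8314 / 29.2 = 284.73 J/(kg.K)
Ve = sqrt(2 * 1.18 / (1.18 - 1) * 284.73 * 2910) = 3296 m/s

3296 m/s


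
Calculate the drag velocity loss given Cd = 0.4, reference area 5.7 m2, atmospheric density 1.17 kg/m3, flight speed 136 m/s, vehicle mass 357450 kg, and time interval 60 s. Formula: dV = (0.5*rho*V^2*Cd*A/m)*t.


D = 0.5 * 1.17 * 136^2 * 0.4 * 5.7 = 24669.96 N
a = 24669.96 / 357450 = 0.069 m/s2
dV = 0.069 * 60 = 4.1 m/s

4.1 m/s


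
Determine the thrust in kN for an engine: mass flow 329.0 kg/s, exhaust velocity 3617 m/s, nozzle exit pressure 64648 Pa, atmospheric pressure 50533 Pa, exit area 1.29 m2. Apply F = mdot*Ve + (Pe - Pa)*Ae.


F = 329.0 * 3617 + (64648 - 50533) * 1.29 = 1.2082e+06 N = 1208.2 kN

1208.2 kN


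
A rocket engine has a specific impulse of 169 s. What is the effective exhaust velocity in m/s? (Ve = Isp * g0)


Ve = Isp * g0 = 169 * 9.81 = 1657.9 m/s

1657.9 m/s


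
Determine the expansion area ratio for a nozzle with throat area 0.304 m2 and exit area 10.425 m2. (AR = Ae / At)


AR = 10.425 / 0.304 = 34.3

34.3


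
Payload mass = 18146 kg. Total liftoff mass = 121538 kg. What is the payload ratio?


PR = 18146 / 121538 = 0.1493

0.1493


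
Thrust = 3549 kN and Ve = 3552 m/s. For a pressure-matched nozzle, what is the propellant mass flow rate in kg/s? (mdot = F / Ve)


mdot = F / Ve = 3549000 / 3552 = 999.2 kg/s

999.2 kg/s


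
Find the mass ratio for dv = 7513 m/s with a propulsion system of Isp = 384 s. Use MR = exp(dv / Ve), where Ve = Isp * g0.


Ve = 384 * 9.81 = 3767.04 m/s
MR = exp(7513 / 3767.04) = 7.348

7.348


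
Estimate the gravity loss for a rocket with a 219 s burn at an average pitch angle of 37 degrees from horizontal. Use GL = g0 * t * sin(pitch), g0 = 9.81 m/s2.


GL = 9.81 * 219 * sin(37 deg) = 1293 m/s

1293 m/s


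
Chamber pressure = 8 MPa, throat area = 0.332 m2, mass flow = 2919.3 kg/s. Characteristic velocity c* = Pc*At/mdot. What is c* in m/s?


c* = 8e6 * 0.332 / 2919.3 = 910 m/s

910 m/s


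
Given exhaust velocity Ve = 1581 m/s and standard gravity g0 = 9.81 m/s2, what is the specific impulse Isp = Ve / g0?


Isp = Ve / g0 = 1581 / 9.81 = 161.2 s

161.2 s


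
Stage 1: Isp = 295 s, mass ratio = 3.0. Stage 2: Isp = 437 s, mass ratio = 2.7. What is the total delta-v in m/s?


dV1 = 295 * 9.81 * ln(3.0) = 3179.3 m/s
dV2 = 437 * 9.81 * ln(2.7) = 4258.0 m/s
Total dV = 3179.3 + 4258.0 = 7437.3 m/s ~ 7437 m/s

7437 m/s


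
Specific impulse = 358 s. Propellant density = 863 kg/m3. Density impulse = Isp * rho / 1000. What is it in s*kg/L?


rho*Isp = 358 * 863 / 1000 = 309 s*kg/L

309 s*kg/L


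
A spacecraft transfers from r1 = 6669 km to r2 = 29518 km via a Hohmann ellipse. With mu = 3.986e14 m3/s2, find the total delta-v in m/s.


V1 = sqrt(mu/r1) = 7731.05 m/s
dV1 = V1*(sqrt(2*r2/(r1+r2)) - 1) = 2143.58 m/s
V2 = sqrt(mu/r2) = 3674.73 m/s
dV2 = V2*(1 - sqrt(2*r1/(r1+r2))) = 1443.76 m/s
Total dV = 3587 m/s

3587 m/s


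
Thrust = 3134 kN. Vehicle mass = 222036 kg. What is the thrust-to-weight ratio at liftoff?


TWR = 3134000 / (222036 * 9.81) = 1.44

1.44


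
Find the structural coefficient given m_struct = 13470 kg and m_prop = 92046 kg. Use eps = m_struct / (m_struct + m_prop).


eps = 13470 / (13470 + 92046) = 0.1277

0.1277


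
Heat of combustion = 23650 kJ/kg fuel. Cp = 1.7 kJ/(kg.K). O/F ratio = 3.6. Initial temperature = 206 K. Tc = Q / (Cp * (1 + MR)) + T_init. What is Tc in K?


Tc = 23650 / (1.7 * (1 + 3.6)) + 206 = 3230 K

3230 K


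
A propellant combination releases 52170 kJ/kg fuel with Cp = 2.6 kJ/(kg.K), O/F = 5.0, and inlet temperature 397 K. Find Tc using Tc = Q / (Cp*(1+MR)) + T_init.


Tc = 52170 / (2.6 * (1 + 5.0)) + 397 = 3741 K

3741 K


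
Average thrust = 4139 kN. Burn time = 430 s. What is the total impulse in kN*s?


It = 4139 * 430 = 1779770 kN*s

1779770 kN*s


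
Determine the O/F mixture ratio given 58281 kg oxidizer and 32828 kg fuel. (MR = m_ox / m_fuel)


MR = 58281 / 32828 = 1.78

1.78


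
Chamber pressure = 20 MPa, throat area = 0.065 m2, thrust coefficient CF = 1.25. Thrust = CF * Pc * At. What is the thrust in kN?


F = 1.25 * 20e6 * 0.065 = 1.6250e+06 N = 1625.0 kN

1625.0 kN


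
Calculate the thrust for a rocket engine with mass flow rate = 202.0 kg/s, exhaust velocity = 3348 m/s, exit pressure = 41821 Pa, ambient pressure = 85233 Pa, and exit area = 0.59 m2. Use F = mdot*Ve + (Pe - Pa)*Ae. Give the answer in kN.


F = 202.0 * 3348 + (41821 - 85233) * 0.59 = 650683.0 N = 650.7 kN

650.7 kN


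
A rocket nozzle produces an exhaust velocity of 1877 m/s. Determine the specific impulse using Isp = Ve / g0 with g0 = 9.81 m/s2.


Isp = Ve / g0 = 1877 / 9.81 = 191.3 s

191.3 s


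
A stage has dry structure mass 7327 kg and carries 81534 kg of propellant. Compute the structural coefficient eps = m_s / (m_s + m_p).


eps = 7327 / (7327 + 81534) = 0.0825

0.0825


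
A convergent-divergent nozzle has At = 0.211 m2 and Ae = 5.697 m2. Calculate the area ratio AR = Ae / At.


AR = 5.697 / 0.211 = 27.0

27.0


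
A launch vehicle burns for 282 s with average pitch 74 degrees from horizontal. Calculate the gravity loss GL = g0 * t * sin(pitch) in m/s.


GL = 9.81 * 282 * sin(74 deg) = 2659 m/s

2659 m/s


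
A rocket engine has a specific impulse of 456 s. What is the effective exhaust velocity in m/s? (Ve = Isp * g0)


Ve = Isp * g0 = 456 * 9.81 = 4473.4 m/s

4473.4 m/s


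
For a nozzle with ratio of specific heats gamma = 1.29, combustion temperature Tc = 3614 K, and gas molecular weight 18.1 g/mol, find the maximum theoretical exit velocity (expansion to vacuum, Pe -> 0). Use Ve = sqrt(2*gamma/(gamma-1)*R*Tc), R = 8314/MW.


R = 8314 / 18.1 = 459.34 J/(kg.K)
Ve = sqrt(2 * 1.29 / (1.29 - 1) * 459.34 * 3614) = 3843 m/s

3843 m/s


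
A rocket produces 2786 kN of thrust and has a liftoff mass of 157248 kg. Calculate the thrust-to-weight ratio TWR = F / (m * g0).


TWR = 2786000 / (157248 * 9.81) = 1.81

1.81


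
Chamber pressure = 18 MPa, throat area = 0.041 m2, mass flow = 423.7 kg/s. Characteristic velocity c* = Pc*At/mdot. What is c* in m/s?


c* = 18e6 * 0.041 / 423.7 = 1742 m/s

1742 m/s


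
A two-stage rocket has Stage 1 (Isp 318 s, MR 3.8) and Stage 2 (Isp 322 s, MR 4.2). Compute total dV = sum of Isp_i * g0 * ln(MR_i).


dV1 = 318 * 9.81 * ln(3.8) = 4164.6 m/s
dV2 = 322 * 9.81 * ln(4.2) = 4533.2 m/s
Total dV = 4164.6 + 4533.2 = 8697.8 m/s ~ 8698 m/s

8698 m/s


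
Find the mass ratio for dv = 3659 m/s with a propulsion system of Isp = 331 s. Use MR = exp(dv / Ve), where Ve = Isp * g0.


Ve = 331 * 9.81 = 3247.11 m/s
MR = exp(3659 / 3247.11) = 3.086

3.086


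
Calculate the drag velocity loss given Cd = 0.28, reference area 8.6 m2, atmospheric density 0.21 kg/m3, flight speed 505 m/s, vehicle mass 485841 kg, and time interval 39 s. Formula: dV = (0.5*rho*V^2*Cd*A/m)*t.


D = 0.5 * 0.21 * 505^2 * 0.28 * 8.6 = 64480.52 N
a = 64480.52 / 485841 = 0.1327 m/s2
dV = 0.1327 * 39 = 5.2 m/s

5.2 m/s


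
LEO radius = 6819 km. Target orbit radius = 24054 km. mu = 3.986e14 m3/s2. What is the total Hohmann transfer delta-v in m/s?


V1 = sqrt(mu/r1) = 7645.54 m/s
dV1 = V1*(sqrt(2*r2/(r1+r2)) - 1) = 1898.39 m/s
V2 = sqrt(mu/r2) = 4070.76 m/s
dV2 = V2*(1 - sqrt(2*r1/(r1+r2))) = 1365.17 m/s
Total dV = 3264 m/s

3264 m/s


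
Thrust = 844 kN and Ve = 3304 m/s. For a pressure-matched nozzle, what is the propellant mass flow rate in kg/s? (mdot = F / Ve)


mdot = F / Ve = 844000 / 3304 = 255.4 kg/s

255.4 kg/s


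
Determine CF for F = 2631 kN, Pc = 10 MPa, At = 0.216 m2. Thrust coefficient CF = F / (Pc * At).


CF = 2631000 / (10e6 * 0.216) = 1.22

1.22


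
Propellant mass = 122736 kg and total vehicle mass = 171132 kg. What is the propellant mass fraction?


PMF = 122736 / 171132 = 0.717

0.717


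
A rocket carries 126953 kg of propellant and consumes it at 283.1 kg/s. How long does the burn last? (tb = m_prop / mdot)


tb = 126953 / 283.1 = 448.4 s

448.4 s


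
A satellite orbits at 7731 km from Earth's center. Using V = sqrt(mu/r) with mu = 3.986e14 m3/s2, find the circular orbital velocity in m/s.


V = sqrt(3.986e14 / 7731000) = 7180 m/s

7180 m/s


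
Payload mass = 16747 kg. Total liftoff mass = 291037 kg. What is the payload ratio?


PR = 16747 / 291037 = 0.0575

0.0575


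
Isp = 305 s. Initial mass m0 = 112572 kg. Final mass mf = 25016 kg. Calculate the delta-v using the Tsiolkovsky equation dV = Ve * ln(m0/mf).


Ve = 305 * 9.81 = 2992.05 m/s
dV = 2992.05 * ln(112572/25016) = 4500 m/s

4500 m/s


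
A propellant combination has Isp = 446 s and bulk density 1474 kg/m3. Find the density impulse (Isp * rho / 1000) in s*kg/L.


rho*Isp = 446 * 1474 / 1000 = 657 s*kg/L

657 s*kg/L


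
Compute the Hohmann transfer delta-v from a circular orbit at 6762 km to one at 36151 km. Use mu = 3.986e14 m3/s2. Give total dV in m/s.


V1 = sqrt(mu/r1) = 7677.7 m/s
dV1 = V1*(sqrt(2*r2/(r1+r2)) - 1) = 2288.09 m/s
V2 = sqrt(mu/r2) = 3320.54 m/s
dV2 = V2*(1 - sqrt(2*r1/(r1+r2))) = 1456.45 m/s
Total dV = 3745 m/s

3745 m/s


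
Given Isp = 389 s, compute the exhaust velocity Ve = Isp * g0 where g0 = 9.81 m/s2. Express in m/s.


Ve = Isp * g0 = 389 * 9.81 = 3816.1 m/s

3816.1 m/s


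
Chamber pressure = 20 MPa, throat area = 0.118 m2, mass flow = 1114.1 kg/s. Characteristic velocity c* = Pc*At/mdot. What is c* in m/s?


c* = 20e6 * 0.118 / 1114.1 = 2118 m/s

2118 m/s


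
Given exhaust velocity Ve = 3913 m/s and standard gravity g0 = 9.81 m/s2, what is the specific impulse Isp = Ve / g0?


Isp = Ve / g0 = 3913 / 9.81 = 398.9 s

398.9 s


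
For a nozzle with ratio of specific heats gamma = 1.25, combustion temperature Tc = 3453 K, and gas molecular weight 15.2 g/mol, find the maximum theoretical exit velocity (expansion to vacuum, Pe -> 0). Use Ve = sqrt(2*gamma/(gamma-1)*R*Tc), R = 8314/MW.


R = 8314 / 15.2 = 546.97 J/(kg.K)
Ve = sqrt(2 * 1.25 / (1.25 - 1) * 546.97 * 3453) = 4346 m/s

4346 m/s


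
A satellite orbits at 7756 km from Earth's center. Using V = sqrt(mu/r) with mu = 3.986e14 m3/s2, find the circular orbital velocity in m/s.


V = sqrt(3.986e14 / 7756000) = 7169 m/s

7169 m/s


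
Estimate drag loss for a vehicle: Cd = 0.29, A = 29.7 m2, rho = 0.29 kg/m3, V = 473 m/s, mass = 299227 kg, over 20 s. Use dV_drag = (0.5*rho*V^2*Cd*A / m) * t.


D = 0.5 * 0.29 * 473^2 * 0.29 * 29.7 = 279411.79 N
a = 279411.79 / 299227 = 0.9338 m/s2
dV = 0.9338 * 20 = 18.7 m/s

18.7 m/s


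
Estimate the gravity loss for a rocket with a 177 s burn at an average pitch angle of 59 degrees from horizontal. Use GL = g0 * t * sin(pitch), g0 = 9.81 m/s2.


GL = 9.81 * 177 * sin(59 deg) = 1488 m/s

1488 m/s


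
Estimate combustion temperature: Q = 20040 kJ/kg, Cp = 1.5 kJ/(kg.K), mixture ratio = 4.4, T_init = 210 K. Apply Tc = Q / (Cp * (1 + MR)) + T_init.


Tc = 20040 / (1.5 * (1 + 4.4)) + 210 = 2684 K

2684 K


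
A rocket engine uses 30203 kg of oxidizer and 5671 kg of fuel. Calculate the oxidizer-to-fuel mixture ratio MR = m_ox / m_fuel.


MR = 30203 / 5671 = 5.33

5.33


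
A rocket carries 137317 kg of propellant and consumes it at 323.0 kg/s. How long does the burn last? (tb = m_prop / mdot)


tb = 137317 / 323.0 = 425.1 s

425.1 s


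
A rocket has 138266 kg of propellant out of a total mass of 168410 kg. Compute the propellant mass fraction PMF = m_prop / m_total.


PMF = 138266 / 168410 = 0.821

0.821


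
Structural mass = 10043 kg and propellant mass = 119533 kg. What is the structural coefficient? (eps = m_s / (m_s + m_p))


eps = 10043 / (10043 + 119533) = 0.0775

0.0775


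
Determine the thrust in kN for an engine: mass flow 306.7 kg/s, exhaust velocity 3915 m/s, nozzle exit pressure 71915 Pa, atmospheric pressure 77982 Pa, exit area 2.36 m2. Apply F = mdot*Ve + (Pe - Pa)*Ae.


F = 306.7 * 3915 + (71915 - 77982) * 2.36 = 1.1864e+06 N = 1186.4 kN

1186.4 kN


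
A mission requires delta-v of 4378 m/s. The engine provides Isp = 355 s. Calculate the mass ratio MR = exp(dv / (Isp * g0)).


Ve = 355 * 9.81 = 3482.55 m/s
MR = exp(4378 / 3482.55) = 3.515

3.515


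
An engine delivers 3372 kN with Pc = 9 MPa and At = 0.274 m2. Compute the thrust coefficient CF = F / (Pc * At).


CF = 3372000 / (9e6 * 0.274) = 1.37

1.37


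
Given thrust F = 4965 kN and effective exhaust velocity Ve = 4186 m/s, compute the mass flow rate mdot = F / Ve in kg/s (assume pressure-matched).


mdot = F / Ve = 4965000 / 4186 = 1186.1 kg/s

1186.1 kg/s


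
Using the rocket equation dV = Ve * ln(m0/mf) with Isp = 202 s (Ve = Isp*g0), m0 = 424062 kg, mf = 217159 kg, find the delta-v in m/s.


Ve = 202 * 9.81 = 1981.62 m/s
dV = 1981.62 * ln(424062/217159) = 1326 m/s

1326 m/s


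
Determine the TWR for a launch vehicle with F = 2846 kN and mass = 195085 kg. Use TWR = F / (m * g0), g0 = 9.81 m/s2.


TWR = 2846000 / (195085 * 9.81) = 1.49

1.49


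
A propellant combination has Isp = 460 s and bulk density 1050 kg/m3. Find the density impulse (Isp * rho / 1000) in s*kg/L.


rho*Isp = 460 * 1050 / 1000 = 483 s*kg/L

483 s*kg/L


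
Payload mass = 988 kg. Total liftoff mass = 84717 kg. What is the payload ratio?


PR = 988 / 84717 = 0.0117

0.0117


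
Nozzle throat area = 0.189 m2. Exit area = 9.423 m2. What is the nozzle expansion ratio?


AR = 9.423 / 0.189 = 49.9

49.9


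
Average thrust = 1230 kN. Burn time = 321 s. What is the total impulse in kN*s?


It = 1230 * 321 = 394830 kN*s

394830 kN*s


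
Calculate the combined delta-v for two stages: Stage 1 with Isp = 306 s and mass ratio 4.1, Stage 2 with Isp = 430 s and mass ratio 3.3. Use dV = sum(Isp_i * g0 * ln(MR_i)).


dV1 = 306 * 9.81 * ln(4.1) = 4235.6 m/s
dV2 = 430 * 9.81 * ln(3.3) = 5036.3 m/s
Total dV = 4235.6 + 5036.3 = 9271.9 m/s ~ 9272 m/s

9272 m/s


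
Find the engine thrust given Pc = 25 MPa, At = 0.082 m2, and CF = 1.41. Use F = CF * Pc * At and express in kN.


F = 1.41 * 25e6 * 0.082 = 2.8905e+06 N = 2890.5 kN

2890.5 kN


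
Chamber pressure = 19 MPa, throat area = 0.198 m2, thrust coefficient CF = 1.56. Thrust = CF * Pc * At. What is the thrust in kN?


F = 1.56 * 19e6 * 0.198 = 5.8687e+06 N = 5868.7 kN

5868.7 kN


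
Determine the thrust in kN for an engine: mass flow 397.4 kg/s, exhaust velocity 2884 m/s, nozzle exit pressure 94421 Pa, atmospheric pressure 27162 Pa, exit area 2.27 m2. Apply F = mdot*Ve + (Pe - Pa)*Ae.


F = 397.4 * 2884 + (94421 - 27162) * 2.27 = 1.2988e+06 N = 1298.8 kN

1298.8 kN


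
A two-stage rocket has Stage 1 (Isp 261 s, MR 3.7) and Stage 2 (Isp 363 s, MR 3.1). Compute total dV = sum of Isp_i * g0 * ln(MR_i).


dV1 = 261 * 9.81 * ln(3.7) = 3349.9 m/s
dV2 = 363 * 9.81 * ln(3.1) = 4029.0 m/s
Total dV = 3349.9 + 4029.0 = 7378.9 m/s ~ 7379 m/s

7379 m/s


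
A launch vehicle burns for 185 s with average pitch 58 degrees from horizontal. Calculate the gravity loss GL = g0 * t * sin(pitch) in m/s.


GL = 9.81 * 185 * sin(58 deg) = 1539 m/s

1539 m/s


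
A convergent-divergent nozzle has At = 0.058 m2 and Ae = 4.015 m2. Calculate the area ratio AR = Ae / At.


AR = 4.015 / 0.058 = 69.2

69.2


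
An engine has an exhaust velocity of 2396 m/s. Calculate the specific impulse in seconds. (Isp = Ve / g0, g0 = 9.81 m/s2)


Isp = Ve / g0 = 2396 / 9.81 = 244.2 s

244.2 s


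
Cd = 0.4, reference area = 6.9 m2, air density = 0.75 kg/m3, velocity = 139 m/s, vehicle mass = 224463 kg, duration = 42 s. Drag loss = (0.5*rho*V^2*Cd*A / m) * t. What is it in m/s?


D = 0.5 * 0.75 * 139^2 * 0.4 * 6.9 = 19997.24 N
a = 19997.24 / 224463 = 0.0891 m/s2
dV = 0.0891 * 42 = 3.7 m/s

3.7 m/s


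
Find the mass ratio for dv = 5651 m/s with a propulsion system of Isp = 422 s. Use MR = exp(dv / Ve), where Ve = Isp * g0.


Ve = 422 * 9.81 = 4139.82 m/s
MR = exp(5651 / 4139.82) = 3.916

3.916


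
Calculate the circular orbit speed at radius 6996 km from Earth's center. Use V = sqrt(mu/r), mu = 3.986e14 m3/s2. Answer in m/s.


V = sqrt(3.986e14 / 6996000) = 7548 m/s

7548 m/s


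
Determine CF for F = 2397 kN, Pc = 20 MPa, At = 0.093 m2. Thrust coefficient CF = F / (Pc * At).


CF = 2397000 / (20e6 * 0.093) = 1.29

1.29


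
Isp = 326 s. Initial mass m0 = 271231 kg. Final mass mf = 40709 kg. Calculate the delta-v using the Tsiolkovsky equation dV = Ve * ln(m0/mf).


Ve = 326 * 9.81 = 3198.06 m/s
dV = 3198.06 * ln(271231/40709) = 6065 m/s

6065 m/s


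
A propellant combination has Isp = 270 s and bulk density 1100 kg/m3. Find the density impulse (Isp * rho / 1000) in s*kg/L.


rho*Isp = 270 * 1100 / 1000 = 297 s*kg/L

297 s*kg/L


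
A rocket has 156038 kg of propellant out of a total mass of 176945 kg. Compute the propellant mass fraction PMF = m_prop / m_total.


PMF = 156038 / 176945 = 0.882

0.882


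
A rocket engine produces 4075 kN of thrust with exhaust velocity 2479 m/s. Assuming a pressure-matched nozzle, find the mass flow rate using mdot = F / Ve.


mdot = F / Ve = 4075000 / 2479 = 1643.8 kg/s

1643.8 kg/s


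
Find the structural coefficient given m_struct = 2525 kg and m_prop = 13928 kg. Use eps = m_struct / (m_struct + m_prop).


eps = 2525 / (2525 + 13928) = 0.1535

0.1535


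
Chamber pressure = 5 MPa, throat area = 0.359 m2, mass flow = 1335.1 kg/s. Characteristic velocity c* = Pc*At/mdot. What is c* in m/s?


c* = 5e6 * 0.359 / 1335.1 = 1344 m/s

1344 m/s


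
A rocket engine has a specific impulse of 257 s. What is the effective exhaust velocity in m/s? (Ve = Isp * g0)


Ve = Isp * g0 = 257 * 9.81 = 2521.2 m/s

2521.2 m/s


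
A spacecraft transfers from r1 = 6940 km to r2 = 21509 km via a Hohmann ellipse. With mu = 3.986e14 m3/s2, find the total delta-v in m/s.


V1 = sqrt(mu/r1) = 7578.6 m/s
dV1 = V1*(sqrt(2*r2/(r1+r2)) - 1) = 1740.64 m/s
V2 = sqrt(mu/r2) = 4304.86 m/s
dV2 = V2*(1 - sqrt(2*r1/(r1+r2))) = 1297.95 m/s
Total dV = 3039 m/s

3039 m/s


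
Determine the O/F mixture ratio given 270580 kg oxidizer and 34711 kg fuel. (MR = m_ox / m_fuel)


MR = 270580 / 34711 = 7.8

7.8


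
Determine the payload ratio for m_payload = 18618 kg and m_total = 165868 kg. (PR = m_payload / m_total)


PR = 18618 / 165868 = 0.1122

0.1122


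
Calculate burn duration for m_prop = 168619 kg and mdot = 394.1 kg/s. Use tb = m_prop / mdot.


tb = 168619 / 394.1 = 427.9 s

427.9 s


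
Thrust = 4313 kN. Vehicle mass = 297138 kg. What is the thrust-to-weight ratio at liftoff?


TWR = 4313000 / (297138 * 9.81) = 1.48

1.48


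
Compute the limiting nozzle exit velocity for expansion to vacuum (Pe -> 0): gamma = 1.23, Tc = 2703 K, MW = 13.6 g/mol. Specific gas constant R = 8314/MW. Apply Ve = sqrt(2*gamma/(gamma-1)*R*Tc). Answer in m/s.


R = 8314 / 13.6 = 611.32 J/(kg.K)
Ve = sqrt(2 * 1.23 / (1.23 - 1) * 611.32 * 2703) = 4204 m/s

4204 m/s


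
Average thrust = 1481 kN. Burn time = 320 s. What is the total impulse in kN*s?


It = 1481 * 320 = 473920 kN*s

473920 kN*s


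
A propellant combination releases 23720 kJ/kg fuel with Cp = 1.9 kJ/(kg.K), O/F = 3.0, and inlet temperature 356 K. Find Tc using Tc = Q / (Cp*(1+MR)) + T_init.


Tc = 23720 / (1.9 * (1 + 3.0)) + 356 = 3477 K

3477 K


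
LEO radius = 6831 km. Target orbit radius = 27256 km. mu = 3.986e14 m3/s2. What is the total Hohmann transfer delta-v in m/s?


V1 = sqrt(mu/r1) = 7638.82 m/s
dV1 = V1*(sqrt(2*r2/(r1+r2)) - 1) = 2021.2 m/s
V2 = sqrt(mu/r2) = 3824.17 m/s
dV2 = V2*(1 - sqrt(2*r1/(r1+r2))) = 1403.14 m/s
Total dV = 3424 m/s

3424 m/s


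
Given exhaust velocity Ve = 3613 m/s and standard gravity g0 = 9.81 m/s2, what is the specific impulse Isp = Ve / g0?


Isp = Ve / g0 = 3613 / 9.81 = 368.3 s

368.3 s


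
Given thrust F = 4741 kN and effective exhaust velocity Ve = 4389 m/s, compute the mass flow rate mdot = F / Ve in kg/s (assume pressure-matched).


mdot = F / Ve = 4741000 / 4389 = 1080.2 kg/s

1080.2 kg/s


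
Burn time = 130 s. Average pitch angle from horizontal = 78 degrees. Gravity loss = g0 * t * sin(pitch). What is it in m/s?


GL = 9.81 * 130 * sin(78 deg) = 1247 m/s

1247 m/s


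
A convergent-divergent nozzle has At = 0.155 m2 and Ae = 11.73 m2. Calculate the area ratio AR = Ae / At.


AR = 11.73 / 0.155 = 75.7

75.7


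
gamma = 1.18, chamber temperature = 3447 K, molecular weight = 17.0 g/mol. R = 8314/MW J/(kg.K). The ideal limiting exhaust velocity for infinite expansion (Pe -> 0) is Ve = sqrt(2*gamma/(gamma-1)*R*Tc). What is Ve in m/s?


R = 8314 / 17.0 = 489.06 J/(kg.K)
Ve = sqrt(2 * 1.18 / (1.18 - 1) * 489.06 * 3447) = 4701 m/s

4701 m/s


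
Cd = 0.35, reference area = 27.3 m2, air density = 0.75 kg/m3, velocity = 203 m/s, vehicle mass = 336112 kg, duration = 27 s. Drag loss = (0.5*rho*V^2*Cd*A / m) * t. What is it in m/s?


D = 0.5 * 0.75 * 203^2 * 0.35 * 27.3 = 147657.0 N
a = 147657.0 / 336112 = 0.4393 m/s2
dV = 0.4393 * 27 = 11.9 m/s

11.9 m/s


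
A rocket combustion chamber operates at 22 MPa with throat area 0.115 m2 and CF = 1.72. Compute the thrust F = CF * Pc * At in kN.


F = 1.72 * 22e6 * 0.115 = 4.3516e+06 N = 4351.6 kN

4351.6 kN


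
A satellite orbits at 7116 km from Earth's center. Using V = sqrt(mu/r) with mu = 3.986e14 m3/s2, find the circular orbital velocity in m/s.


V = sqrt(3.986e14 / 7116000) = 7484 m/s

7484 m/s


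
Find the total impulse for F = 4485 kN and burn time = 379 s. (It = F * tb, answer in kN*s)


It = 4485 * 379 = 1699815 kN*s

1699815 kN*s


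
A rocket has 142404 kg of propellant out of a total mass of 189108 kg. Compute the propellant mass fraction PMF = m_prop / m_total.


PMF = 142404 / 189108 = 0.753

0.753


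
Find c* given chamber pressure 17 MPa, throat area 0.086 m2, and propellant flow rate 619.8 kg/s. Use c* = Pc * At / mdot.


c* = 17e6 * 0.086 / 619.8 = 2359 m/s

2359 m/s


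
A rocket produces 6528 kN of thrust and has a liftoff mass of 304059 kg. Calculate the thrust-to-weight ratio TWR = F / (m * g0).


TWR = 6528000 / (304059 * 9.81) = 2.19

2.19


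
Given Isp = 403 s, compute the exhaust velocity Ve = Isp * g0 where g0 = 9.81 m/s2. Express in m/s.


Ve = Isp * g0 = 403 * 9.81 = 3953.4 m/s

3953.4 m/s


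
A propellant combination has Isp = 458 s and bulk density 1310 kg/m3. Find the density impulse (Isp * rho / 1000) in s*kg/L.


rho*Isp = 458 * 1310 / 1000 = 600 s*kg/L

600 s*kg/L


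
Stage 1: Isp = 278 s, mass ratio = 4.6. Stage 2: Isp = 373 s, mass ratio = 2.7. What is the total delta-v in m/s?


dV1 = 278 * 9.81 * ln(4.6) = 4161.8 m/s
dV2 = 373 * 9.81 * ln(2.7) = 3634.4 m/s
Total dV = 4161.8 + 3634.4 = 7796.2 m/s ~ 7796 m/s

7796 m/s


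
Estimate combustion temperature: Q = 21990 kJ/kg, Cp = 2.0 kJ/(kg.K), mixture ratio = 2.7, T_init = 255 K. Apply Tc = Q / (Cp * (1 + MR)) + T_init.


Tc = 21990 / (2.0 * (1 + 2.7)) + 255 = 3227 K

3227 K


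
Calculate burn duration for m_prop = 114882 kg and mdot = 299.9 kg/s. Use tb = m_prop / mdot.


tb = 114882 / 299.9 = 383.1 s

383.1 s


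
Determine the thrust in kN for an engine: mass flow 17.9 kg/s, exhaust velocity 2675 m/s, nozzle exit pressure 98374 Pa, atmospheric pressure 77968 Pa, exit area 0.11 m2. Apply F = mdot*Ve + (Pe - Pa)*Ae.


F = 17.9 * 2675 + (98374 - 77968) * 0.11 = 50127.0 N = 50.1 kN

50.1 kN


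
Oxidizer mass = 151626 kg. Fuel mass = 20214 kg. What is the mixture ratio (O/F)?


MR = 151626 / 20214 = 7.5

7.5


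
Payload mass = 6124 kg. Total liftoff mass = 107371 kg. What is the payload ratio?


PR = 6124 / 107371 = 0.057

0.057


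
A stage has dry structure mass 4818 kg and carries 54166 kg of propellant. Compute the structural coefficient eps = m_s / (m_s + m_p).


eps = 4818 / (4818 + 54166) = 0.0817

0.0817


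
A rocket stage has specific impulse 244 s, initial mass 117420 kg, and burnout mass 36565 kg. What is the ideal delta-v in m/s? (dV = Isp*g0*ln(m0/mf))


Ve = 244 * 9.81 = 2393.64 m/s
dV = 2393.64 * ln(117420/36565) = 2793 m/s

2793 m/s


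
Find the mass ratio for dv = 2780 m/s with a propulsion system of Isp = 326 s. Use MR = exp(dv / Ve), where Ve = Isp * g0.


Ve = 326 * 9.81 = 3198.06 m/s
MR = exp(2780 / 3198.06) = 2.385

2.385


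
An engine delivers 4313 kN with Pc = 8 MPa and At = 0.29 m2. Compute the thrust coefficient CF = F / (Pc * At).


CF = 4313000 / (8e6 * 0.29) = 1.86

1.86


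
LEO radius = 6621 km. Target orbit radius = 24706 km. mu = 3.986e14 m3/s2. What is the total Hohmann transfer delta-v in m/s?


V1 = sqrt(mu/r1) = 7759.02 m/s
dV1 = V1*(sqrt(2*r2/(r1+r2)) - 1) = 1985.57 m/s
V2 = sqrt(mu/r2) = 4016.68 m/s
dV2 = V2*(1 - sqrt(2*r1/(r1+r2))) = 1405.21 m/s
Total dV = 3391 m/s

3391 m/s


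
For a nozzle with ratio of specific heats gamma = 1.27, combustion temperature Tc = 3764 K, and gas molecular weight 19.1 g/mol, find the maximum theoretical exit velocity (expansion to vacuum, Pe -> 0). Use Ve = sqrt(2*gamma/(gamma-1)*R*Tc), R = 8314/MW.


R = 8314 / 19.1 = 435.29 J/(kg.K)
Ve = sqrt(2 * 1.27 / (1.27 - 1) * 435.29 * 3764) = 3926 m/s

3926 m/s


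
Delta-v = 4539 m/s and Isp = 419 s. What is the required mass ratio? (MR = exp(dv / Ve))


Ve = 419 * 9.81 = 4110.39 m/s
MR = exp(4539 / 4110.39) = 3.017

3.017


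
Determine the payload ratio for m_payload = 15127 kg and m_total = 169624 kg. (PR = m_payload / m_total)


PR = 15127 / 169624 = 0.0892

0.0892


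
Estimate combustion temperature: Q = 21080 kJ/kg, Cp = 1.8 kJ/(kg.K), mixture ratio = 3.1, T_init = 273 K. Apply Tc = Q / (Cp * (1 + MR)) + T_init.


Tc = 21080 / (1.8 * (1 + 3.1)) + 273 = 3129 K

3129 K


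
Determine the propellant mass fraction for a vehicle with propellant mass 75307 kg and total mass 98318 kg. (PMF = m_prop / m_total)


PMF = 75307 / 98318 = 0.766

0.766


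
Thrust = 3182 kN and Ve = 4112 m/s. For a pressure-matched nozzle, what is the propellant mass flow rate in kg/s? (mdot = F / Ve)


mdot = F / Ve = 3182000 / 4112 = 773.8 kg/s

773.8 kg/s


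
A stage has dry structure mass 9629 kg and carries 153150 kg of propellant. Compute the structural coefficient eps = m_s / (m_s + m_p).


eps = 9629 / (9629 + 153150) = 0.0592

0.0592


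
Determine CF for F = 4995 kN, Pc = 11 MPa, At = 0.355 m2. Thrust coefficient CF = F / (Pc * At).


CF = 4995000 / (11e6 * 0.355) = 1.28

1.28


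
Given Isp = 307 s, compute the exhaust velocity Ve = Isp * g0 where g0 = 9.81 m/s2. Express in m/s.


Ve = Isp * g0 = 307 * 9.81 = 3011.7 m/s

3011.7 m/s


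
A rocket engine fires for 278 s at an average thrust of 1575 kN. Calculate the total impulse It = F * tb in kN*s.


It = 1575 * 278 = 437850 kN*s

437850 kN*s


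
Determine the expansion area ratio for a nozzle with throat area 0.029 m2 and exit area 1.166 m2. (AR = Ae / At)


AR = 1.166 / 0.029 = 40.2

40.2


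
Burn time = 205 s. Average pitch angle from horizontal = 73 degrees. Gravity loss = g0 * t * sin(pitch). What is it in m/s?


GL = 9.81 * 205 * sin(73 deg) = 1923 m/s

1923 m/s


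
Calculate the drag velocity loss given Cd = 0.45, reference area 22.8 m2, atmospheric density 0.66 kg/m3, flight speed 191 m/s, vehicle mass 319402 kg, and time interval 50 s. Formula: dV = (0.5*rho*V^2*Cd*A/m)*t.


D = 0.5 * 0.66 * 191^2 * 0.45 * 22.8 = 123517.37 N
a = 123517.37 / 319402 = 0.3867 m/s2
dV = 0.3867 * 50 = 19.3 m/s

19.3 m/s


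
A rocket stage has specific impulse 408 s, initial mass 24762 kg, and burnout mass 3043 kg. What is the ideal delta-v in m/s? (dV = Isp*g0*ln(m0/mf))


Ve = 408 * 9.81 = 4002.48 m/s
dV = 4002.48 * ln(24762/3043) = 8391 m/s

8391 m/s


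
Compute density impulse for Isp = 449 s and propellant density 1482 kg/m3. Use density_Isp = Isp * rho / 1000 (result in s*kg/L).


rho*Isp = 449 * 1482 / 1000 = 665 s*kg/L

665 s*kg/L


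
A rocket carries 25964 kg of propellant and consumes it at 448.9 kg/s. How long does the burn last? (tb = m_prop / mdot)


tb = 25964 / 448.9 = 57.8 s

57.8 s


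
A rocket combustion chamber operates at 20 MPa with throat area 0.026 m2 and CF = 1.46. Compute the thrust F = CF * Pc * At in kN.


F = 1.46 * 20e6 * 0.026 = 759200.0 N = 759.2 kN

759.2 kN


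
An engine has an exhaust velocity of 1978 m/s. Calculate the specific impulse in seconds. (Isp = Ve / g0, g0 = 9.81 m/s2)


Isp = Ve / g0 = 1978 / 9.81 = 201.6 s

201.6 s


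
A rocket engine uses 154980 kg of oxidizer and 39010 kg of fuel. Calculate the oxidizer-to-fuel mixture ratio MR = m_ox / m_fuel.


MR = 154980 / 39010 = 3.97

3.97


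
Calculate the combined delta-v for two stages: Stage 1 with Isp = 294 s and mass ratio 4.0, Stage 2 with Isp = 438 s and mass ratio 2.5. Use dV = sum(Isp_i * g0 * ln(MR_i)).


dV1 = 294 * 9.81 * ln(4.0) = 3998.3 m/s
dV2 = 438 * 9.81 * ln(2.5) = 3937.1 m/s
Total dV = 3998.3 + 3937.1 = 7935.4 m/s ~ 7935 m/s

7935 m/s


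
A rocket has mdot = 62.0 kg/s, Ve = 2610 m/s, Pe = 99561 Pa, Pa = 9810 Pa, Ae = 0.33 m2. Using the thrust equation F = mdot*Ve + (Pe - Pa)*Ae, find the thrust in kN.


F = 62.0 * 2610 + (99561 - 9810) * 0.33 = 191438.0 N = 191.4 kN

191.4 kN


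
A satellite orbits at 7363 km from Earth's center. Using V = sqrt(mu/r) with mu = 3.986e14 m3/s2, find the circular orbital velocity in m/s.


V = sqrt(3.986e14 / 7363000) = 7358 m/s

7358 m/s


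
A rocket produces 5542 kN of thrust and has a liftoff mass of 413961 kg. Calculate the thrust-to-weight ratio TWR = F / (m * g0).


TWR = 5542000 / (413961 * 9.81) = 1.36

1.36


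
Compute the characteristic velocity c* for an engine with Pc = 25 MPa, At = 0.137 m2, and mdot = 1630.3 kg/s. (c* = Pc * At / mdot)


c* = 25e6 * 0.137 / 1630.3 = 2101 m/s

2101 m/s


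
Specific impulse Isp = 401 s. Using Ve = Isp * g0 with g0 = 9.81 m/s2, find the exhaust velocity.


Ve = Isp * g0 = 401 * 9.81 = 3933.8 m/s

3933.8 m/s


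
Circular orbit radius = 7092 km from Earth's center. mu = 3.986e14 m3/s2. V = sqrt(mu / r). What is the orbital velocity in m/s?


V = sqrt(3.986e14 / 7092000) = 7497 m/s

7497 m/s


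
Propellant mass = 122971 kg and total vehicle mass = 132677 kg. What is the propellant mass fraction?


PMF = 122971 / 132677 = 0.927

0.927


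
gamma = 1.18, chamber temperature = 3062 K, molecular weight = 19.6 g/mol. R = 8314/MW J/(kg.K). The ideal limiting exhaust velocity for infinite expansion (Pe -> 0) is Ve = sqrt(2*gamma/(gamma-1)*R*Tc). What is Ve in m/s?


R = 8314 / 19.6 = 424.18 J/(kg.K)
Ve = sqrt(2 * 1.18 / (1.18 - 1) * 424.18 * 3062) = 4127 m/s

4127 m/s


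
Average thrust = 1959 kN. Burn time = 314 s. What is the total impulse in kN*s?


It = 1959 * 314 = 615126 kN*s

615126 kN*s


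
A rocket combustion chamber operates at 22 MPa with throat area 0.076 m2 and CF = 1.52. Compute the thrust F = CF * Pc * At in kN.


F = 1.52 * 22e6 * 0.076 = 2.5414e+06 N = 2541.4 kN

2541.4 kN


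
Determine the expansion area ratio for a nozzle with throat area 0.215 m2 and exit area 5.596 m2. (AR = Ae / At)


AR = 5.596 / 0.215 = 26.0

26.0


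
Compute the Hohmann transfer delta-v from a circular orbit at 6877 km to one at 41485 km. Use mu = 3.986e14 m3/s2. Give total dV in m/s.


V1 = sqrt(mu/r1) = 7613.23 m/s
dV1 = V1*(sqrt(2*r2/(r1+r2)) - 1) = 2358.66 m/s
V2 = sqrt(mu/r2) = 3099.72 m/s
dV2 = V2*(1 - sqrt(2*r1/(r1+r2))) = 1446.68 m/s
Total dV = 3805 m/s

3805 m/s


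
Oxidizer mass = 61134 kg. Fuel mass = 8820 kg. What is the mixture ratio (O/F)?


MR = 61134 / 8820 = 6.93

6.93


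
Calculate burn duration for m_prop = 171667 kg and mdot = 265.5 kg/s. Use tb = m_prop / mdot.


tb = 171667 / 265.5 = 646.6 s

646.6 s


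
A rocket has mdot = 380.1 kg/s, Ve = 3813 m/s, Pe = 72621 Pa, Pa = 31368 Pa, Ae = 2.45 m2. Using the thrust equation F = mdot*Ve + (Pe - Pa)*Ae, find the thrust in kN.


F = 380.1 * 3813 + (72621 - 31368) * 2.45 = 1.5504e+06 N = 1550.4 kN

1550.4 kN


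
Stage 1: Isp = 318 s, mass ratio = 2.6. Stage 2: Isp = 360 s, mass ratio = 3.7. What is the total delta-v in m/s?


dV1 = 318 * 9.81 * ln(2.6) = 2980.8 m/s
dV2 = 360 * 9.81 * ln(3.7) = 4620.5 m/s
Total dV = 2980.8 + 4620.5 = 7601.3 m/s ~ 7601 m/s

7601 m/s


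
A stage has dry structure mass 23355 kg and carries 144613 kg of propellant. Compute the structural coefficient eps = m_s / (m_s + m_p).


eps = 23355 / (23355 + 144613) = 0.139

0.139


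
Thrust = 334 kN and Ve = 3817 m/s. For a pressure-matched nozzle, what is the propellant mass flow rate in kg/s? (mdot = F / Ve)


mdot = F / Ve = 334000 / 3817 = 87.5 kg/s

87.5 kg/s


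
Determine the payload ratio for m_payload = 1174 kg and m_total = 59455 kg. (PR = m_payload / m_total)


PR = 1174 / 59455 = 0.0197

0.0197


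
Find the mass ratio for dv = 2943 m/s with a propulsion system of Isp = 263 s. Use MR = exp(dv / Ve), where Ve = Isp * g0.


Ve = 263 * 9.81 = 2580.03 m/s
MR = exp(2943 / 2580.03) = 3.129

3.129


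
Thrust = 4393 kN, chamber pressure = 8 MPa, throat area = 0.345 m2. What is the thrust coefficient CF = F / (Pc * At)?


CF = 4393000 / (8e6 * 0.345) = 1.59

1.59


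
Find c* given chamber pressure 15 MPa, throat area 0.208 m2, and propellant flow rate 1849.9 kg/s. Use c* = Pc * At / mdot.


c* = 15e6 * 0.208 / 1849.9 = 1687 m/s

1687 m/s


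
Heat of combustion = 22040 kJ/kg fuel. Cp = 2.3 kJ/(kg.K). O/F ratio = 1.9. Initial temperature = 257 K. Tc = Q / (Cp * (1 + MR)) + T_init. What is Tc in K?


Tc = 22040 / (2.3 * (1 + 1.9)) + 257 = 3561 K

3561 K


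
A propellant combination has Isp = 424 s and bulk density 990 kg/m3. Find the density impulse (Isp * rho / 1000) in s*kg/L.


rho*Isp = 424 * 990 / 1000 = 420 s*kg/L

420 s*kg/L


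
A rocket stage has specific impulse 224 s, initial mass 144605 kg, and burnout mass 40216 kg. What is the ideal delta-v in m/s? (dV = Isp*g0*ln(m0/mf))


Ve = 224 * 9.81 = 2197.44 m/s
dV = 2197.44 * ln(144605/40216) = 2812 m/s

2812 m/s


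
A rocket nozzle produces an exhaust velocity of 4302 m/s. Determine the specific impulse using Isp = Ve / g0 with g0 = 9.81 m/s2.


Isp = Ve / g0 = 4302 / 9.81 = 438.5 s

438.5 s


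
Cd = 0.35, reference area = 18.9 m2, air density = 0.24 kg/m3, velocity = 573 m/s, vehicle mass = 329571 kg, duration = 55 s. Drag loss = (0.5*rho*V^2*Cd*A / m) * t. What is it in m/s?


D = 0.5 * 0.24 * 573^2 * 0.35 * 18.9 = 260627.56 N
a = 260627.56 / 329571 = 0.7908 m/s2
dV = 0.7908 * 55 = 43.5 m/s

43.5 m/s


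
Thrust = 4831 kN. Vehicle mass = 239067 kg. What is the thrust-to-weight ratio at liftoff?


TWR = 4831000 / (239067 * 9.81) = 2.06

2.06


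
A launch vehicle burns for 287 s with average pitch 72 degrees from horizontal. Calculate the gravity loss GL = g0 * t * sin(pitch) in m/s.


GL = 9.81 * 287 * sin(72 deg) = 2678 m/s

2678 m/s


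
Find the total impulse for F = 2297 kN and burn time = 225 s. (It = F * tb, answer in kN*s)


It = 2297 * 225 = 516825 kN*s

516825 kN*s


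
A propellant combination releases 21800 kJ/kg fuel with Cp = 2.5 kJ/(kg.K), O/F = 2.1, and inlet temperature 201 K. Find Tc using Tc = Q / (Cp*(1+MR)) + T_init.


Tc = 21800 / (2.5 * (1 + 2.1)) + 201 = 3014 K

3014 K
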